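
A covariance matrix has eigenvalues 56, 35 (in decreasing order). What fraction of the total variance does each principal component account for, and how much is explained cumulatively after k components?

Step 1 — total variance = trace(Sigma) = Σ λ_i = 56 + 35 = 91.

Step 2 — fraction explained by component i = λ_i / Σ λ:
  PC1: 56/91 = 0.6154
  PC2: 35/91 = 0.3846

Step 3 — cumulative fraction after k components = (λ_1 + ... + λ_k) / Σ λ:
  k = 1: 56/91 = 0.6154
  k = 2: (56 + 35)/91 = 91/91 = 1

Summary (fraction, with percent):

explained: PC1 0.6154 (61.54%), PC2 0.3846 (38.46%);  cumulative: 0.6154, 1


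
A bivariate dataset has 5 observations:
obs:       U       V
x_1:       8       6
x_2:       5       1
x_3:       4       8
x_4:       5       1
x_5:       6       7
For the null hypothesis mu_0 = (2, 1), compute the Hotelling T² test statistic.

Step 1 — sample mean vector:
  mean(U) = (8 + 5 + 4 + 5 + 6) / 5 = 28/5 = 5.6
  mean(V) = (6 + 1 + 8 + 1 + 7) / 5 = 23/5 = 4.6
  x̄ = (5.6, 4.6),  deviation x̄ - mu_0 = (5.6, 4.6) - (2, 1) = (3.6, 3.6).

Step 2 — sample covariance matrix, S[i,j] = (1/(n-1)) · Σ_k (x_{k,i} - mean_i) · (x_{k,j} - mean_j), divisor n-1 = 4:
  S[U,U] = ((2.4)·(2.4) + (-0.6)·(-0.6) + (-1.6)·(-1.6) + (-0.6)·(-0.6) + (0.4)·(0.4)) / 4 = 9.2/4 = 2.3
  S[U,V] = ((2.4)·(1.4) + (-0.6)·(-3.6) + (-1.6)·(3.4) + (-0.6)·(-3.6) + (0.4)·(2.4)) / 4 = 3.2/4 = 0.8
  S[V,V] = ((1.4)·(1.4) + (-3.6)·(-3.6) + (3.4)·(3.4) + (-3.6)·(-3.6) + (2.4)·(2.4)) / 4 = 45.2/4 = 11.3
  S = [[2.3, 0.8],
 [0.8, 11.3]].

Step 3 — invert S. det(S) = 2.3·11.3 - (0.8)² = 25.35.
  S^{-1} = (1/det) · [[d, -b], [-b, a]] = [[0.4458, -0.0316],
 [-0.0316, 0.0907]].

Step 4 — quadratic form (x̄ - mu_0)^T · S^{-1} · (x̄ - mu_0):
  S^{-1} · (x̄ - mu_0) = (1.4911, 0.213),
  (x̄ - mu_0)^T · [...] = (3.6)·(1.4911) + (3.6)·(0.213) = 6.1349.

Step 5 — scale by n: T² = 5 · 6.1349 = 30.6746.

T² ≈ 30.6746


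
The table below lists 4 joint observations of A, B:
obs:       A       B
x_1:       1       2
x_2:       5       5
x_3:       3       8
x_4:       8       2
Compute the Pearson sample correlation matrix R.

Step 1 — column means:
  mean(A) = (1 + 5 + 3 + 8) / 4 = 17/4 = 4.25
  mean(B) = (2 + 5 + 8 + 2) / 4 = 17/4 = 4.25

Step 2 — sample variances and covariances s[i,j] = (1/(n-1)) · Σ_k (x_{k,i} - mean_i) · (x_{k,j} - mean_j), with n-1 = 3:
  s[A,A] = ((-3.25)·(-3.25) + (0.75)·(0.75) + (-1.25)·(-1.25) + (3.75)·(3.75)) / 3 = 26.75/3 = 8.9167
  s[A,B] = ((-3.25)·(-2.25) + (0.75)·(0.75) + (-1.25)·(3.75) + (3.75)·(-2.25)) / 3 = -5.25/3 = -1.75
  s[B,B] = ((-2.25)·(-2.25) + (0.75)·(0.75) + (3.75)·(3.75) + (-2.25)·(-2.25)) / 3 = 24.75/3 = 8.25
  Sample standard deviations s_i = √(s[i,i]):
  s(A) = √(8.9167) = 2.9861
  s(B) = √(8.25) = 2.8723

Step 3 — r_{ij} = s_{ij} / (s_i · s_j):
  r[A,A] = 1 (diagonal).
  r[A,B] = -1.75 / (2.9861 · 2.8723) = -1.75 / 8.5769 = -0.204
  r[B,B] = 1 (diagonal).

R is symmetric with unit diagonal. Assembling:

R = [[1, -0.204],
 [-0.204, 1]]


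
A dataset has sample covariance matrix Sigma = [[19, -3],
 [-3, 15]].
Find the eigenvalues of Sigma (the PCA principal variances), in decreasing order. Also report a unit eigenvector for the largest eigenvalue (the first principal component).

Step 1 — characteristic polynomial of 2×2 Sigma:
  det(Sigma - λI) = λ² - trace · λ + det = 0.
  trace = 19 + 15 = 34, det = 19·15 - (-3)² = 276.
Step 2 — discriminant:
  Δ = trace² - 4·det = 1156 - 1104 = 52.
Step 3 — eigenvalues:
  λ = (trace ± √Δ)/2 = (34 ± 7.2111)/2,
  λ_1 = 20.6056,  λ_2 = 13.3944.

Step 4 — unit eigenvector for λ_1: solve (Sigma - λ_1 I)v = 0. First row:
  (19 - 20.6056)·v_x + (-3)·v_y = 0, i.e. (-1.6056)·v_x + (-3)·v_y = 0,
  so v ∝ (b, λ_1 - a) = (-3, 1.6056); multiply by -1 so the first entry is positive: u = (3, -1.6056).
  ||u|| = √((3)² + (-1.6056)²) = √(11.5778) ≈ 3.4026,
  v_1 = u/||u|| ≈ (0.8817, -0.4719) (||v_1|| = 1).

λ_1 = 20.6056,  λ_2 = 13.3944;  v_1 ≈ (0.8817, -0.4719)


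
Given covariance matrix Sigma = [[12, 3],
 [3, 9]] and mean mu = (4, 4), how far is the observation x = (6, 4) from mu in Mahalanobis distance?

Step 1 — centre the observation: (x - mu) = (2, 0).

Step 2 — invert Sigma. det(Sigma) = 12·9 - (3)² = 99.
  Sigma^{-1} = (1/det) · [[d, -b], [-b, a]] = [[0.0909, -0.0303],
 [-0.0303, 0.1212]].

Step 3 — form the quadratic (x - mu)^T · Sigma^{-1} · (x - mu):
  Sigma^{-1} · (x - mu) = (0.1818, -0.0606).
  (x - mu)^T · [Sigma^{-1} · (x - mu)] = (2)·(0.1818) + (0)·(-0.0606) = 0.3636.

Step 4 — take square root: d = √(0.3636) ≈ 0.603.

d(x, mu) = √(0.3636) ≈ 0.603


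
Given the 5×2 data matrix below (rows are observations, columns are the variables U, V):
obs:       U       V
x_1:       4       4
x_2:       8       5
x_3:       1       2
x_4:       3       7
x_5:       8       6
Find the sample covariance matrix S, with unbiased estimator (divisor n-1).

Step 1 — column means:
  mean(U) = (4 + 8 + 1 + 3 + 8) / 5 = 24/5 = 4.8
  mean(V) = (4 + 5 + 2 + 7 + 6) / 5 = 24/5 = 4.8

Step 2 — sample covariance S[i,j] = (1/(n-1)) · Σ_k (x_{k,i} - mean_i) · (x_{k,j} - mean_j), with n-1 = 4.
  S[U,U] = ((-0.8)·(-0.8) + (3.2)·(3.2) + (-3.8)·(-3.8) + (-1.8)·(-1.8) + (3.2)·(3.2)) / 4 = 38.8/4 = 9.7
  S[U,V] = ((-0.8)·(-0.8) + (3.2)·(0.2) + (-3.8)·(-2.8) + (-1.8)·(2.2) + (3.2)·(1.2)) / 4 = 11.8/4 = 2.95
  S[V,V] = ((-0.8)·(-0.8) + (0.2)·(0.2) + (-2.8)·(-2.8) + (2.2)·(2.2) + (1.2)·(1.2)) / 4 = 14.8/4 = 3.7

S is symmetric (S[j,i] = S[i,j]). Assembling:

S = [[9.7, 2.95],
 [2.95, 3.7]]


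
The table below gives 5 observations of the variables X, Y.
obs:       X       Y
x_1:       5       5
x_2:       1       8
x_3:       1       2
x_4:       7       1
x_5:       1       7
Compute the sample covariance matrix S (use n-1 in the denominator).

Step 1 — column means:
  mean(X) = (5 + 1 + 1 + 7 + 1) / 5 = 15/5 = 3
  mean(Y) = (5 + 8 + 2 + 1 + 7) / 5 = 23/5 = 4.6

Step 2 — sample covariance S[i,j] = (1/(n-1)) · Σ_k (x_{k,i} - mean_i) · (x_{k,j} - mean_j), with n-1 = 4.
  S[X,X] = ((2)·(2) + (-2)·(-2) + (-2)·(-2) + (4)·(4) + (-2)·(-2)) / 4 = 32/4 = 8
  S[X,Y] = ((2)·(0.4) + (-2)·(3.4) + (-2)·(-2.6) + (4)·(-3.6) + (-2)·(2.4)) / 4 = -20/4 = -5
  S[Y,Y] = ((0.4)·(0.4) + (3.4)·(3.4) + (-2.6)·(-2.6) + (-3.6)·(-3.6) + (2.4)·(2.4)) / 4 = 37.2/4 = 9.3

S is symmetric (S[j,i] = S[i,j]). Assembling:

S = [[8, -5],
 [-5, 9.3]]


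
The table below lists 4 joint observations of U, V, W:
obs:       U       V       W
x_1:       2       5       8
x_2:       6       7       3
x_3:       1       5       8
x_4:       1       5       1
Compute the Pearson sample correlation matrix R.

Step 1 — column means:
  mean(U) = (2 + 6 + 1 + 1) / 4 = 10/4 = 2.5
  mean(V) = (5 + 7 + 5 + 5) / 4 = 22/4 = 5.5
  mean(W) = (8 + 3 + 8 + 1) / 4 = 20/4 = 5

Step 2 — sample variances and covariances s[i,j] = (1/(n-1)) · Σ_k (x_{k,i} - mean_i) · (x_{k,j} - mean_j), with n-1 = 3:
  s[U,U] = ((-0.5)·(-0.5) + (3.5)·(3.5) + (-1.5)·(-1.5) + (-1.5)·(-1.5)) / 3 = 17/3 = 5.6667
  s[U,V] = ((-0.5)·(-0.5) + (3.5)·(1.5) + (-1.5)·(-0.5) + (-1.5)·(-0.5)) / 3 = 7/3 = 2.3333
  s[U,W] = ((-0.5)·(3) + (3.5)·(-2) + (-1.5)·(3) + (-1.5)·(-4)) / 3 = -7/3 = -2.3333
  s[V,V] = ((-0.5)·(-0.5) + (1.5)·(1.5) + (-0.5)·(-0.5) + (-0.5)·(-0.5)) / 3 = 3/3 = 1
  s[V,W] = ((-0.5)·(3) + (1.5)·(-2) + (-0.5)·(3) + (-0.5)·(-4)) / 3 = -4/3 = -1.3333
  s[W,W] = ((3)·(3) + (-2)·(-2) + (3)·(3) + (-4)·(-4)) / 3 = 38/3 = 12.6667
  Sample standard deviations s_i = √(s[i,i]):
  s(U) = √(5.6667) = 2.3805
  s(V) = √(1) = 1
  s(W) = √(12.6667) = 3.559

Step 3 — r_{ij} = s_{ij} / (s_i · s_j):
  r[U,U] = 1 (diagonal).
  r[U,V] = 2.3333 / (2.3805 · 1) = 2.3333 / 2.3805 = 0.9802
  r[U,W] = -2.3333 / (2.3805 · 3.559) = -2.3333 / 8.4722 = -0.2754
  r[V,V] = 1 (diagonal).
  r[V,W] = -1.3333 / (1 · 3.559) = -1.3333 / 3.559 = -0.3746
  r[W,W] = 1 (diagonal).

R is symmetric with unit diagonal. Assembling:

R = [[1, 0.9802, -0.2754],
 [0.9802, 1, -0.3746],
 [-0.2754, -0.3746, 1]]


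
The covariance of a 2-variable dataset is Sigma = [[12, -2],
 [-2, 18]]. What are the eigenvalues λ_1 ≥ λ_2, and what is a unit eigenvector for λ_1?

Step 1 — characteristic polynomial of 2×2 Sigma:
  det(Sigma - λI) = λ² - trace · λ + det = 0.
  trace = 12 + 18 = 30, det = 12·18 - (-2)² = 212.
Step 2 — discriminant:
  Δ = trace² - 4·det = 900 - 848 = 52.
Step 3 — eigenvalues:
  λ = (trace ± √Δ)/2 = (30 ± 7.2111)/2,
  λ_1 = 18.6056,  λ_2 = 11.3944.

Step 4 — unit eigenvector for λ_1: solve (Sigma - λ_1 I)v = 0. First row:
  (12 - 18.6056)·v_x + (-2)·v_y = 0, i.e. (-6.6056)·v_x + (-2)·v_y = 0,
  so v ∝ (b, λ_1 - a) = (-2, 6.6056); multiply by -1 so the first entry is positive: u = (2, -6.6056).
  ||u|| = √((2)² + (-6.6056)²) = √(47.6333) ≈ 6.9017,
  v_1 = u/||u|| ≈ (0.2898, -0.9571) (||v_1|| = 1).

λ_1 = 18.6056,  λ_2 = 11.3944;  v_1 ≈ (0.2898, -0.9571)


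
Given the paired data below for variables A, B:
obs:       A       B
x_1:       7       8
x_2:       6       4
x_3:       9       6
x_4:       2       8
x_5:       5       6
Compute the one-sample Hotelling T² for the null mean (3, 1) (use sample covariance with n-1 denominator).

Step 1 — sample mean vector:
  mean(A) = (7 + 6 + 9 + 2 + 5) / 5 = 29/5 = 5.8
  mean(B) = (8 + 4 + 6 + 8 + 6) / 5 = 32/5 = 6.4
  x̄ = (5.8, 6.4),  deviation x̄ - mu_0 = (5.8, 6.4) - (3, 1) = (2.8, 5.4).

Step 2 — sample covariance matrix, S[i,j] = (1/(n-1)) · Σ_k (x_{k,i} - mean_i) · (x_{k,j} - mean_j), divisor n-1 = 4:
  S[A,A] = ((1.2)·(1.2) + (0.2)·(0.2) + (3.2)·(3.2) + (-3.8)·(-3.8) + (-0.8)·(-0.8)) / 4 = 26.8/4 = 6.7
  S[A,B] = ((1.2)·(1.6) + (0.2)·(-2.4) + (3.2)·(-0.4) + (-3.8)·(1.6) + (-0.8)·(-0.4)) / 4 = -5.6/4 = -1.4
  S[B,B] = ((1.6)·(1.6) + (-2.4)·(-2.4) + (-0.4)·(-0.4) + (1.6)·(1.6) + (-0.4)·(-0.4)) / 4 = 11.2/4 = 2.8
  S = [[6.7, -1.4],
 [-1.4, 2.8]].

Step 3 — invert S. det(S) = 6.7·2.8 - (-1.4)² = 16.8.
  S^{-1} = (1/det) · [[d, -b], [-b, a]] = [[0.1667, 0.0833],
 [0.0833, 0.3988]].

Step 4 — quadratic form (x̄ - mu_0)^T · S^{-1} · (x̄ - mu_0):
  S^{-1} · (x̄ - mu_0) = (0.9167, 2.3869),
  (x̄ - mu_0)^T · [...] = (2.8)·(0.9167) + (5.4)·(2.3869) = 15.456.

Step 5 — scale by n: T² = 5 · 15.456 = 77.2798.

T² ≈ 77.2798


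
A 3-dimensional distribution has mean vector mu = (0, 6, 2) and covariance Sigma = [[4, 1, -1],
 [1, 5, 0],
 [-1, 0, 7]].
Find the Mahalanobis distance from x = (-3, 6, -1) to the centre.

Step 1 — centre the observation: (x - mu) = (-3, 0, -3).

Step 2 — invert Sigma (cofactor / det for 3×3, or solve directly):
  Sigma^{-1} = [[0.2734, -0.0547, 0.0391],
 [-0.0547, 0.2109, -0.0078],
 [0.0391, -0.0078, 0.1484]].

Step 3 — form the quadratic (x - mu)^T · Sigma^{-1} · (x - mu):
  Sigma^{-1} · (x - mu) = (-0.9375, 0.1875, -0.5625).
  (x - mu)^T · [Sigma^{-1} · (x - mu)] = (-3)·(-0.9375) + (0)·(0.1875) + (-3)·(-0.5625) = 4.5.

Step 4 — take square root: d = √(4.5) ≈ 2.1213.

d(x, mu) = √(4.5) ≈ 2.1213


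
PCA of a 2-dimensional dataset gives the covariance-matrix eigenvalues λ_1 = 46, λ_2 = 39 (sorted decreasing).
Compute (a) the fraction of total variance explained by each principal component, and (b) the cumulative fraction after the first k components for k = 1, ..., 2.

Step 1 — total variance = trace(Sigma) = Σ λ_i = 46 + 39 = 85.

Step 2 — fraction explained by component i = λ_i / Σ λ:
  PC1: 46/85 = 0.5412
  PC2: 39/85 = 0.4588

Step 3 — cumulative fraction after k components = (λ_1 + ... + λ_k) / Σ λ:
  k = 1: 46/85 = 0.5412
  k = 2: (46 + 39)/85 = 85/85 = 1

Summary (fraction, with percent):

explained: PC1 0.5412 (54.12%), PC2 0.4588 (45.88%);  cumulative: 0.5412, 1


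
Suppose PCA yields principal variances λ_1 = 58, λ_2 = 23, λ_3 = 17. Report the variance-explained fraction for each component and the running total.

Step 1 — total variance = trace(Sigma) = Σ λ_i = 58 + 23 + 17 = 98.

Step 2 — fraction explained by component i = λ_i / Σ λ:
  PC1: 58/98 = 0.5918
  PC2: 23/98 = 0.2347
  PC3: 17/98 = 0.1735

Step 3 — cumulative fraction after k components = (λ_1 + ... + λ_k) / Σ λ:
  k = 1: 58/98 = 0.5918
  k = 2: (58 + 23)/98 = 81/98 = 0.8265
  k = 3: (58 + 23 + 17)/98 = 98/98 = 1

Summary (fraction, with percent):

explained: PC1 0.5918 (59.18%), PC2 0.2347 (23.47%), PC3 0.1735 (17.35%);  cumulative: 0.5918, 0.8265, 1


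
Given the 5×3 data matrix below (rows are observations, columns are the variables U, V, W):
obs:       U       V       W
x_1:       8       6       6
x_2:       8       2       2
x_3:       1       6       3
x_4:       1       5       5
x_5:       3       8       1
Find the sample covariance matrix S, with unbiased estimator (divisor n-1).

Step 1 — column means:
  mean(U) = (8 + 8 + 1 + 1 + 3) / 5 = 21/5 = 4.2
  mean(V) = (6 + 2 + 6 + 5 + 8) / 5 = 27/5 = 5.4
  mean(W) = (6 + 2 + 3 + 5 + 1) / 5 = 17/5 = 3.4

Step 2 — sample covariance S[i,j] = (1/(n-1)) · Σ_k (x_{k,i} - mean_i) · (x_{k,j} - mean_j), with n-1 = 4.
  S[U,U] = ((3.8)·(3.8) + (3.8)·(3.8) + (-3.2)·(-3.2) + (-3.2)·(-3.2) + (-1.2)·(-1.2)) / 4 = 50.8/4 = 12.7
  S[U,V] = ((3.8)·(0.6) + (3.8)·(-3.4) + (-3.2)·(0.6) + (-3.2)·(-0.4) + (-1.2)·(2.6)) / 4 = -14.4/4 = -3.6
  S[U,W] = ((3.8)·(2.6) + (3.8)·(-1.4) + (-3.2)·(-0.4) + (-3.2)·(1.6) + (-1.2)·(-2.4)) / 4 = 3.6/4 = 0.9
  S[V,V] = ((0.6)·(0.6) + (-3.4)·(-3.4) + (0.6)·(0.6) + (-0.4)·(-0.4) + (2.6)·(2.6)) / 4 = 19.2/4 = 4.8
  S[V,W] = ((0.6)·(2.6) + (-3.4)·(-1.4) + (0.6)·(-0.4) + (-0.4)·(1.6) + (2.6)·(-2.4)) / 4 = -0.8/4 = -0.2
  S[W,W] = ((2.6)·(2.6) + (-1.4)·(-1.4) + (-0.4)·(-0.4) + (1.6)·(1.6) + (-2.4)·(-2.4)) / 4 = 17.2/4 = 4.3

S is symmetric (S[j,i] = S[i,j]). Assembling:

S = [[12.7, -3.6, 0.9],
 [-3.6, 4.8, -0.2],
 [0.9, -0.2, 4.3]]


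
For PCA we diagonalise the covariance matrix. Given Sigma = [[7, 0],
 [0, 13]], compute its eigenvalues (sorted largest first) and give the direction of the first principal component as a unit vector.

Step 1 — characteristic polynomial of 2×2 Sigma:
  det(Sigma - λI) = λ² - trace · λ + det = 0.
  trace = 7 + 13 = 20, det = 7·13 - (0)² = 91.
Step 2 — discriminant:
  Δ = trace² - 4·det = 400 - 364 = 36.
Step 3 — eigenvalues:
  λ = (trace ± √Δ)/2 = (20 ± 6)/2,
  λ_1 = 13,  λ_2 = 7.

Step 4 — unit eigenvector for λ_1: Sigma is diagonal, so its eigenvectors are the coordinate axes. λ_1 = 13 is the diagonal entry on the second coordinate axis, hence
  v_1 = (0, 1) (||v_1|| = 1).

λ_1 = 13,  λ_2 = 7;  v_1 ≈ (0, 1)


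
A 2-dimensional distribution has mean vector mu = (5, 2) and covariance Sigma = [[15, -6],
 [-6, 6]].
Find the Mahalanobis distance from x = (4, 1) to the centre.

Step 1 — centre the observation: (x - mu) = (-1, -1).

Step 2 — invert Sigma. det(Sigma) = 15·6 - (-6)² = 54.
  Sigma^{-1} = (1/det) · [[d, -b], [-b, a]] = [[0.1111, 0.1111],
 [0.1111, 0.2778]].

Step 3 — form the quadratic (x - mu)^T · Sigma^{-1} · (x - mu):
  Sigma^{-1} · (x - mu) = (-0.2222, -0.3889).
  (x - mu)^T · [Sigma^{-1} · (x - mu)] = (-1)·(-0.2222) + (-1)·(-0.3889) = 0.6111.

Step 4 — take square root: d = √(0.6111) ≈ 0.7817.

d(x, mu) = √(0.6111) ≈ 0.7817


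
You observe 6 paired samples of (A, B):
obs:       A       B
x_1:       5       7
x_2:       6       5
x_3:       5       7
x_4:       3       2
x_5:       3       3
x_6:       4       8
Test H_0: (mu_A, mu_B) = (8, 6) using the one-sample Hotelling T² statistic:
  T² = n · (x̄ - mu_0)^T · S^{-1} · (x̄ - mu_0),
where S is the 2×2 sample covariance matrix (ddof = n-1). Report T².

Step 1 — sample mean vector:
  mean(A) = (5 + 6 + 5 + 3 + 3 + 4) / 6 = 26/6 = 4.3333
  mean(B) = (7 + 5 + 7 + 2 + 3 + 8) / 6 = 32/6 = 5.3333
  x̄ = (4.3333, 5.3333),  deviation x̄ - mu_0 = (4.3333, 5.3333) - (8, 6) = (-3.6667, -0.6667).

Step 2 — sample covariance matrix, S[i,j] = (1/(n-1)) · Σ_k (x_{k,i} - mean_i) · (x_{k,j} - mean_j), divisor n-1 = 5:
  S[A,A] = ((0.6667)·(0.6667) + (1.6667)·(1.6667) + (0.6667)·(0.6667) + (-1.3333)·(-1.3333) + (-1.3333)·(-1.3333) + (-0.3333)·(-0.3333)) / 5 = 7.3333/5 = 1.4667
  S[A,B] = ((0.6667)·(1.6667) + (1.6667)·(-0.3333) + (0.6667)·(1.6667) + (-1.3333)·(-3.3333) + (-1.3333)·(-2.3333) + (-0.3333)·(2.6667)) / 5 = 8.3333/5 = 1.6667
  S[B,B] = ((1.6667)·(1.6667) + (-0.3333)·(-0.3333) + (1.6667)·(1.6667) + (-3.3333)·(-3.3333) + (-2.3333)·(-2.3333) + (2.6667)·(2.6667)) / 5 = 29.3333/5 = 5.8667
  S = [[1.4667, 1.6667],
 [1.6667, 5.8667]].

Step 3 — invert S. det(S) = 1.4667·5.8667 - (1.6667)² = 5.8267.
  S^{-1} = (1/det) · [[d, -b], [-b, a]] = [[1.0069, -0.286],
 [-0.286, 0.2517]].

Step 4 — quadratic form (x̄ - mu_0)^T · S^{-1} · (x̄ - mu_0):
  S^{-1} · (x̄ - mu_0) = (-3.5011, 0.881),
  (x̄ - mu_0)^T · [...] = (-3.6667)·(-3.5011) + (-0.6667)·(0.881) = 12.2502.

Step 5 — scale by n: T² = 6 · 12.2502 = 73.5011.

T² ≈ 73.5011


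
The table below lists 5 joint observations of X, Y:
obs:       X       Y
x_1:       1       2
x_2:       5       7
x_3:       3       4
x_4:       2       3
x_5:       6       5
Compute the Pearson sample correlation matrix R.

Step 1 — column means:
  mean(X) = (1 + 5 + 3 + 2 + 6) / 5 = 17/5 = 3.4
  mean(Y) = (2 + 7 + 4 + 3 + 5) / 5 = 21/5 = 4.2

Step 2 — sample variances and covariances s[i,j] = (1/(n-1)) · Σ_k (x_{k,i} - mean_i) · (x_{k,j} - mean_j), with n-1 = 4:
  s[X,X] = ((-2.4)·(-2.4) + (1.6)·(1.6) + (-0.4)·(-0.4) + (-1.4)·(-1.4) + (2.6)·(2.6)) / 4 = 17.2/4 = 4.3
  s[X,Y] = ((-2.4)·(-2.2) + (1.6)·(2.8) + (-0.4)·(-0.2) + (-1.4)·(-1.2) + (2.6)·(0.8)) / 4 = 13.6/4 = 3.4
  s[Y,Y] = ((-2.2)·(-2.2) + (2.8)·(2.8) + (-0.2)·(-0.2) + (-1.2)·(-1.2) + (0.8)·(0.8)) / 4 = 14.8/4 = 3.7
  Sample standard deviations s_i = √(s[i,i]):
  s(X) = √(4.3) = 2.0736
  s(Y) = √(3.7) = 1.9235

Step 3 — r_{ij} = s_{ij} / (s_i · s_j):
  r[X,X] = 1 (diagonal).
  r[X,Y] = 3.4 / (2.0736 · 1.9235) = 3.4 / 3.9887 = 0.8524
  r[Y,Y] = 1 (diagonal).

R is symmetric with unit diagonal. Assembling:

R = [[1, 0.8524],
 [0.8524, 1]]


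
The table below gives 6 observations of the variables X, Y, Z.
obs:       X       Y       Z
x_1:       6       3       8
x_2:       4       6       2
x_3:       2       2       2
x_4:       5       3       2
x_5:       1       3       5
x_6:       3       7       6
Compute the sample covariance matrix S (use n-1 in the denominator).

Step 1 — column means:
  mean(X) = (6 + 4 + 2 + 5 + 1 + 3) / 6 = 21/6 = 3.5
  mean(Y) = (3 + 6 + 2 + 3 + 3 + 7) / 6 = 24/6 = 4
  mean(Z) = (8 + 2 + 2 + 2 + 5 + 6) / 6 = 25/6 = 4.1667

Step 2 — sample covariance S[i,j] = (1/(n-1)) · Σ_k (x_{k,i} - mean_i) · (x_{k,j} - mean_j), with n-1 = 5.
  S[X,X] = ((2.5)·(2.5) + (0.5)·(0.5) + (-1.5)·(-1.5) + (1.5)·(1.5) + (-2.5)·(-2.5) + (-0.5)·(-0.5)) / 5 = 17.5/5 = 3.5
  S[X,Y] = ((2.5)·(-1) + (0.5)·(2) + (-1.5)·(-2) + (1.5)·(-1) + (-2.5)·(-1) + (-0.5)·(3)) / 5 = 1/5 = 0.2
  S[X,Z] = ((2.5)·(3.8333) + (0.5)·(-2.1667) + (-1.5)·(-2.1667) + (1.5)·(-2.1667) + (-2.5)·(0.8333) + (-0.5)·(1.8333)) / 5 = 5.5/5 = 1.1
  S[Y,Y] = ((-1)·(-1) + (2)·(2) + (-2)·(-2) + (-1)·(-1) + (-1)·(-1) + (3)·(3)) / 5 = 20/5 = 4
  S[Y,Z] = ((-1)·(3.8333) + (2)·(-2.1667) + (-2)·(-2.1667) + (-1)·(-2.1667) + (-1)·(0.8333) + (3)·(1.8333)) / 5 = 3/5 = 0.6
  S[Z,Z] = ((3.8333)·(3.8333) + (-2.1667)·(-2.1667) + (-2.1667)·(-2.1667) + (-2.1667)·(-2.1667) + (0.8333)·(0.8333) + (1.8333)·(1.8333)) / 5 = 32.8333/5 = 6.5667

S is symmetric (S[j,i] = S[i,j]). Assembling:

S = [[3.5, 0.2, 1.1],
 [0.2, 4, 0.6],
 [1.1, 0.6, 6.5667]]


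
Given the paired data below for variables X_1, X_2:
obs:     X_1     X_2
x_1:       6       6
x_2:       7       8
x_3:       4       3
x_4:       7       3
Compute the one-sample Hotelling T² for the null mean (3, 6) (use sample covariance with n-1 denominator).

Step 1 — sample mean vector:
  mean(X_1) = (6 + 7 + 4 + 7) / 4 = 24/4 = 6
  mean(X_2) = (6 + 8 + 3 + 3) / 4 = 20/4 = 5
  x̄ = (6, 5),  deviation x̄ - mu_0 = (6, 5) - (3, 6) = (3, -1).

Step 2 — sample covariance matrix, S[i,j] = (1/(n-1)) · Σ_k (x_{k,i} - mean_i) · (x_{k,j} - mean_j), divisor n-1 = 3:
  S[X_1,X_1] = ((0)·(0) + (1)·(1) + (-2)·(-2) + (1)·(1)) / 3 = 6/3 = 2
  S[X_1,X_2] = ((0)·(1) + (1)·(3) + (-2)·(-2) + (1)·(-2)) / 3 = 5/3 = 1.6667
  S[X_2,X_2] = ((1)·(1) + (3)·(3) + (-2)·(-2) + (-2)·(-2)) / 3 = 18/3 = 6
  S = [[2, 1.6667],
 [1.6667, 6]].

Step 3 — invert S. det(S) = 2·6 - (1.6667)² = 9.2222.
  S^{-1} = (1/det) · [[d, -b], [-b, a]] = [[0.6506, -0.1807],
 [-0.1807, 0.2169]].

Step 4 — quadratic form (x̄ - mu_0)^T · S^{-1} · (x̄ - mu_0):
  S^{-1} · (x̄ - mu_0) = (2.1325, -0.759),
  (x̄ - mu_0)^T · [...] = (3)·(2.1325) + (-1)·(-0.759) = 7.1566.

Step 5 — scale by n: T² = 4 · 7.1566 = 28.6265.

T² ≈ 28.6265


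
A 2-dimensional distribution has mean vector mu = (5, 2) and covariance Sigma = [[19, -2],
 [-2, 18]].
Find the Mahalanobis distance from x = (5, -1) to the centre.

Step 1 — centre the observation: (x - mu) = (0, -3).

Step 2 — invert Sigma. det(Sigma) = 19·18 - (-2)² = 338.
  Sigma^{-1} = (1/det) · [[d, -b], [-b, a]] = [[0.0533, 0.0059],
 [0.0059, 0.0562]].

Step 3 — form the quadratic (x - mu)^T · Sigma^{-1} · (x - mu):
  Sigma^{-1} · (x - mu) = (-0.0178, -0.1686).
  (x - mu)^T · [Sigma^{-1} · (x - mu)] = (0)·(-0.0178) + (-3)·(-0.1686) = 0.5059.

Step 4 — take square root: d = √(0.5059) ≈ 0.7113.

d(x, mu) = √(0.5059) ≈ 0.7113


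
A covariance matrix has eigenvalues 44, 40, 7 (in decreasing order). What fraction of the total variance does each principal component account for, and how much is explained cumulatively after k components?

Step 1 — total variance = trace(Sigma) = Σ λ_i = 44 + 40 + 7 = 91.

Step 2 — fraction explained by component i = λ_i / Σ λ:
  PC1: 44/91 = 0.4835
  PC2: 40/91 = 0.4396
  PC3: 7/91 = 0.0769

Step 3 — cumulative fraction after k components = (λ_1 + ... + λ_k) / Σ λ:
  k = 1: 44/91 = 0.4835
  k = 2: (44 + 40)/91 = 84/91 = 0.9231
  k = 3: (44 + 40 + 7)/91 = 91/91 = 1

Summary (fraction, with percent):

explained: PC1 0.4835 (48.35%), PC2 0.4396 (43.96%), PC3 0.0769 (7.69%);  cumulative: 0.4835, 0.9231, 1


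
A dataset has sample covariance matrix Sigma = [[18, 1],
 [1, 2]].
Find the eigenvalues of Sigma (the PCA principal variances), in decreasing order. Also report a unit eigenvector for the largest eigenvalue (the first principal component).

Step 1 — characteristic polynomial of 2×2 Sigma:
  det(Sigma - λI) = λ² - trace · λ + det = 0.
  trace = 18 + 2 = 20, det = 18·2 - (1)² = 35.
Step 2 — discriminant:
  Δ = trace² - 4·det = 400 - 140 = 260.
Step 3 — eigenvalues:
  λ = (trace ± √Δ)/2 = (20 ± 16.1245)/2,
  λ_1 = 18.0623,  λ_2 = 1.9377.

Step 4 — unit eigenvector for λ_1: solve (Sigma - λ_1 I)v = 0. First row:
  (18 - 18.0623)·v_x + (1)·v_y = 0, i.e. (-0.0623)·v_x + (1)·v_y = 0,
  so v ∝ (b, λ_1 - a) = (1, 0.0623) = u.
  ||u|| = √((1)² + (0.0623)²) = √(1.0039) ≈ 1.0019,
  v_1 = u/||u|| ≈ (0.9981, 0.0621) (||v_1|| = 1).

λ_1 = 18.0623,  λ_2 = 1.9377;  v_1 ≈ (0.9981, 0.0621)


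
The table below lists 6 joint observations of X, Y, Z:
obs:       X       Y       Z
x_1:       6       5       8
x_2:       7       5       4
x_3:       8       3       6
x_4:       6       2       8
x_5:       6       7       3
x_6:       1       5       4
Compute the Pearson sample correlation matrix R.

Step 1 — column means:
  mean(X) = (6 + 7 + 8 + 6 + 6 + 1) / 6 = 34/6 = 5.6667
  mean(Y) = (5 + 5 + 3 + 2 + 7 + 5) / 6 = 27/6 = 4.5
  mean(Z) = (8 + 4 + 6 + 8 + 3 + 4) / 6 = 33/6 = 5.5

Step 2 — sample variances and covariances s[i,j] = (1/(n-1)) · Σ_k (x_{k,i} - mean_i) · (x_{k,j} - mean_j), with n-1 = 5:
  s[X,X] = ((0.3333)·(0.3333) + (1.3333)·(1.3333) + (2.3333)·(2.3333) + (0.3333)·(0.3333) + (0.3333)·(0.3333) + (-4.6667)·(-4.6667)) / 5 = 29.3333/5 = 5.8667
  s[X,Y] = ((0.3333)·(0.5) + (1.3333)·(0.5) + (2.3333)·(-1.5) + (0.3333)·(-2.5) + (0.3333)·(2.5) + (-4.6667)·(0.5)) / 5 = -5/5 = -1
  s[X,Z] = ((0.3333)·(2.5) + (1.3333)·(-1.5) + (2.3333)·(0.5) + (0.3333)·(2.5) + (0.3333)·(-2.5) + (-4.6667)·(-1.5)) / 5 = 7/5 = 1.4
  s[Y,Y] = ((0.5)·(0.5) + (0.5)·(0.5) + (-1.5)·(-1.5) + (-2.5)·(-2.5) + (2.5)·(2.5) + (0.5)·(0.5)) / 5 = 15.5/5 = 3.1
  s[Y,Z] = ((0.5)·(2.5) + (0.5)·(-1.5) + (-1.5)·(0.5) + (-2.5)·(2.5) + (2.5)·(-2.5) + (0.5)·(-1.5)) / 5 = -13.5/5 = -2.7
  s[Z,Z] = ((2.5)·(2.5) + (-1.5)·(-1.5) + (0.5)·(0.5) + (2.5)·(2.5) + (-2.5)·(-2.5) + (-1.5)·(-1.5)) / 5 = 23.5/5 = 4.7
  Sample standard deviations s_i = √(s[i,i]):
  s(X) = √(5.8667) = 2.4221
  s(Y) = √(3.1) = 1.7607
  s(Z) = √(4.7) = 2.1679

Step 3 — r_{ij} = s_{ij} / (s_i · s_j):
  r[X,X] = 1 (diagonal).
  r[X,Y] = -1 / (2.4221 · 1.7607) = -1 / 4.2646 = -0.2345
  r[X,Z] = 1.4 / (2.4221 · 2.1679) = 1.4 / 5.251 = 0.2666
  r[Y,Y] = 1 (diagonal).
  r[Y,Z] = -2.7 / (1.7607 · 2.1679) = -2.7 / 3.8171 = -0.7073
  r[Z,Z] = 1 (diagonal).

R is symmetric with unit diagonal. Assembling:

R = [[1, -0.2345, 0.2666],
 [-0.2345, 1, -0.7073],
 [0.2666, -0.7073, 1]]


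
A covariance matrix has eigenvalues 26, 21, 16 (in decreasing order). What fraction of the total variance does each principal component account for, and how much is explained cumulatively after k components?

Step 1 — total variance = trace(Sigma) = Σ λ_i = 26 + 21 + 16 = 63.

Step 2 — fraction explained by component i = λ_i / Σ λ:
  PC1: 26/63 = 0.4127
  PC2: 21/63 = 0.3333
  PC3: 16/63 = 0.254

Step 3 — cumulative fraction after k components = (λ_1 + ... + λ_k) / Σ λ:
  k = 1: 26/63 = 0.4127
  k = 2: (26 + 21)/63 = 47/63 = 0.746
  k = 3: (26 + 21 + 16)/63 = 63/63 = 1

Summary (fraction, with percent):

explained: PC1 0.4127 (41.27%), PC2 0.3333 (33.33%), PC3 0.254 (25.4%);  cumulative: 0.4127, 0.746, 1


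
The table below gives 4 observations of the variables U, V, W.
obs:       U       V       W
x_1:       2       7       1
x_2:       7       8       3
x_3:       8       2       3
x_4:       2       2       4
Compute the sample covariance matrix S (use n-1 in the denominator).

Step 1 — column means:
  mean(U) = (2 + 7 + 8 + 2) / 4 = 19/4 = 4.75
  mean(V) = (7 + 8 + 2 + 2) / 4 = 19/4 = 4.75
  mean(W) = (1 + 3 + 3 + 4) / 4 = 11/4 = 2.75

Step 2 — sample covariance S[i,j] = (1/(n-1)) · Σ_k (x_{k,i} - mean_i) · (x_{k,j} - mean_j), with n-1 = 3.
  S[U,U] = ((-2.75)·(-2.75) + (2.25)·(2.25) + (3.25)·(3.25) + (-2.75)·(-2.75)) / 3 = 30.75/3 = 10.25
  S[U,V] = ((-2.75)·(2.25) + (2.25)·(3.25) + (3.25)·(-2.75) + (-2.75)·(-2.75)) / 3 = -0.25/3 = -0.0833
  S[U,W] = ((-2.75)·(-1.75) + (2.25)·(0.25) + (3.25)·(0.25) + (-2.75)·(1.25)) / 3 = 2.75/3 = 0.9167
  S[V,V] = ((2.25)·(2.25) + (3.25)·(3.25) + (-2.75)·(-2.75) + (-2.75)·(-2.75)) / 3 = 30.75/3 = 10.25
  S[V,W] = ((2.25)·(-1.75) + (3.25)·(0.25) + (-2.75)·(0.25) + (-2.75)·(1.25)) / 3 = -7.25/3 = -2.4167
  S[W,W] = ((-1.75)·(-1.75) + (0.25)·(0.25) + (0.25)·(0.25) + (1.25)·(1.25)) / 3 = 4.75/3 = 1.5833

S is symmetric (S[j,i] = S[i,j]). Assembling:

S = [[10.25, -0.0833, 0.9167],
 [-0.0833, 10.25, -2.4167],
 [0.9167, -2.4167, 1.5833]]


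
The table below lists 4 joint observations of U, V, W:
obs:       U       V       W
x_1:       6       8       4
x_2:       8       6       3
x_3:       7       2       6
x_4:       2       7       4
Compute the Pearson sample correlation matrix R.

Step 1 — column means:
  mean(U) = (6 + 8 + 7 + 2) / 4 = 23/4 = 5.75
  mean(V) = (8 + 6 + 2 + 7) / 4 = 23/4 = 5.75
  mean(W) = (4 + 3 + 6 + 4) / 4 = 17/4 = 4.25

Step 2 — sample variances and covariances s[i,j] = (1/(n-1)) · Σ_k (x_{k,i} - mean_i) · (x_{k,j} - mean_j), with n-1 = 3:
  s[U,U] = ((0.25)·(0.25) + (2.25)·(2.25) + (1.25)·(1.25) + (-3.75)·(-3.75)) / 3 = 20.75/3 = 6.9167
  s[U,V] = ((0.25)·(2.25) + (2.25)·(0.25) + (1.25)·(-3.75) + (-3.75)·(1.25)) / 3 = -8.25/3 = -2.75
  s[U,W] = ((0.25)·(-0.25) + (2.25)·(-1.25) + (1.25)·(1.75) + (-3.75)·(-0.25)) / 3 = 0.25/3 = 0.0833
  s[V,V] = ((2.25)·(2.25) + (0.25)·(0.25) + (-3.75)·(-3.75) + (1.25)·(1.25)) / 3 = 20.75/3 = 6.9167
  s[V,W] = ((2.25)·(-0.25) + (0.25)·(-1.25) + (-3.75)·(1.75) + (1.25)·(-0.25)) / 3 = -7.75/3 = -2.5833
  s[W,W] = ((-0.25)·(-0.25) + (-1.25)·(-1.25) + (1.75)·(1.75) + (-0.25)·(-0.25)) / 3 = 4.75/3 = 1.5833
  Sample standard deviations s_i = √(s[i,i]):
  s(U) = √(6.9167) = 2.63
  s(V) = √(6.9167) = 2.63
  s(W) = √(1.5833) = 1.2583

Step 3 — r_{ij} = s_{ij} / (s_i · s_j):
  r[U,U] = 1 (diagonal).
  r[U,V] = -2.75 / (2.63 · 2.63) = -2.75 / 6.9167 = -0.3976
  r[U,W] = 0.0833 / (2.63 · 1.2583) = 0.0833 / 3.3093 = 0.0252
  r[V,V] = 1 (diagonal).
  r[V,W] = -2.5833 / (2.63 · 1.2583) = -2.5833 / 3.3093 = -0.7806
  r[W,W] = 1 (diagonal).

R is symmetric with unit diagonal. Assembling:

R = [[1, -0.3976, 0.0252],
 [-0.3976, 1, -0.7806],
 [0.0252, -0.7806, 1]]


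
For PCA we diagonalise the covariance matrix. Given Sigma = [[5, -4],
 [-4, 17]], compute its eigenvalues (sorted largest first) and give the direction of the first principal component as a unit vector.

Step 1 — characteristic polynomial of 2×2 Sigma:
  det(Sigma - λI) = λ² - trace · λ + det = 0.
  trace = 5 + 17 = 22, det = 5·17 - (-4)² = 69.
Step 2 — discriminant:
  Δ = trace² - 4·det = 484 - 276 = 208.
Step 3 — eigenvalues:
  λ = (trace ± √Δ)/2 = (22 ± 14.4222)/2,
  λ_1 = 18.2111,  λ_2 = 3.7889.

Step 4 — unit eigenvector for λ_1: solve (Sigma - λ_1 I)v = 0. First row:
  (5 - 18.2111)·v_x + (-4)·v_y = 0, i.e. (-13.2111)·v_x + (-4)·v_y = 0,
  so v ∝ (b, λ_1 - a) = (-4, 13.2111); multiply by -1 so the first entry is positive: u = (4, -13.2111).
  ||u|| = √((4)² + (-13.2111)²) = √(190.5332) ≈ 13.8034,
  v_1 = u/||u|| ≈ (0.2898, -0.9571) (||v_1|| = 1).

λ_1 = 18.2111,  λ_2 = 3.7889;  v_1 ≈ (0.2898, -0.9571)


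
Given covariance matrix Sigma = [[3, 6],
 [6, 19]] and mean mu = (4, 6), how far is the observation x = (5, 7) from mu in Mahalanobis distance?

Step 1 — centre the observation: (x - mu) = (1, 1).

Step 2 — invert Sigma. det(Sigma) = 3·19 - (6)² = 21.
  Sigma^{-1} = (1/det) · [[d, -b], [-b, a]] = [[0.9048, -0.2857],
 [-0.2857, 0.1429]].

Step 3 — form the quadratic (x - mu)^T · Sigma^{-1} · (x - mu):
  Sigma^{-1} · (x - mu) = (0.619, -0.1429).
  (x - mu)^T · [Sigma^{-1} · (x - mu)] = (1)·(0.619) + (1)·(-0.1429) = 0.4762.

Step 4 — take square root: d = √(0.4762) ≈ 0.6901.

d(x, mu) = √(0.4762) ≈ 0.6901


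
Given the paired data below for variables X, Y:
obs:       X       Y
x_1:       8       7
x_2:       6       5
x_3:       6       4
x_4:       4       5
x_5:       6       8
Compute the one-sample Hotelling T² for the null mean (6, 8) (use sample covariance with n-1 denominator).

Step 1 — sample mean vector:
  mean(X) = (8 + 6 + 6 + 4 + 6) / 5 = 30/5 = 6
  mean(Y) = (7 + 5 + 4 + 5 + 8) / 5 = 29/5 = 5.8
  x̄ = (6, 5.8),  deviation x̄ - mu_0 = (6, 5.8) - (6, 8) = (0, -2.2).

Step 2 — sample covariance matrix, S[i,j] = (1/(n-1)) · Σ_k (x_{k,i} - mean_i) · (x_{k,j} - mean_j), divisor n-1 = 4:
  S[X,X] = ((2)·(2) + (0)·(0) + (0)·(0) + (-2)·(-2) + (0)·(0)) / 4 = 8/4 = 2
  S[X,Y] = ((2)·(1.2) + (0)·(-0.8) + (0)·(-1.8) + (-2)·(-0.8) + (0)·(2.2)) / 4 = 4/4 = 1
  S[Y,Y] = ((1.2)·(1.2) + (-0.8)·(-0.8) + (-1.8)·(-1.8) + (-0.8)·(-0.8) + (2.2)·(2.2)) / 4 = 10.8/4 = 2.7
  S = [[2, 1],
 [1, 2.7]].

Step 3 — invert S. det(S) = 2·2.7 - (1)² = 4.4.
  S^{-1} = (1/det) · [[d, -b], [-b, a]] = [[0.6136, -0.2273],
 [-0.2273, 0.4545]].

Step 4 — quadratic form (x̄ - mu_0)^T · S^{-1} · (x̄ - mu_0):
  S^{-1} · (x̄ - mu_0) = (0.5, -1),
  (x̄ - mu_0)^T · [...] = (0)·(0.5) + (-2.2)·(-1) = 2.2.

Step 5 — scale by n: T² = 5 · 2.2 = 11.

T² ≈ 11


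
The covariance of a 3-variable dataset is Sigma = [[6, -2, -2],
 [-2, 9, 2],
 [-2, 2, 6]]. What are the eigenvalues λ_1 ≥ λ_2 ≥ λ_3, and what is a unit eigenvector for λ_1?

Step 1 — characteristic polynomial p(λ) = det(λI - Sigma) = λ³ - tr·λ² + c_1·λ - det, where tr = trace, c_1 = sum of the principal 2×2 minors, det = det(Sigma):
  tr = 6 + 9 + 6 = 21,
  c_1 = (6·9 - (-2)²) + (6·6 - (-2)²) + (9·6 - (2)²) = 50 + 32 + 50 = 132,
  det = 6·(9·6 - (2)²) - (-2)·((-2)·6 - (2)·(-2)) + (-2)·((-2)·(2) - 9·(-2)) = 6·(50) - (-2)·(-8) + (-2)·(14) = 256.
  So p(λ) = λ³ - 21λ² + 132λ - 256.
Step 2 — look for an integer root (rational root theorem: any rational root is an integer divisor of 256). Testing λ = 4:
  p(4) = 64 - 336 + 528 - 256 = 0  ✓
  Dividing out (λ - 4): p(λ) = (λ - 4)(λ² - 17λ + 64).
Step 3 — remaining eigenvalues from the quadratic λ² - 17λ + 64 = 0:
  Δ = 17² - 4·64 = 289 - 256 = 33,  λ = (17 ± √33)/2 = (17 ± 5.7446)/2 ≈ 11.3723 or 5.6277.
  Sorted: λ_1 = 11.3723,  λ_2 = 5.6277,  λ_3 = 4  (check: sum = 21 = tr ✓).

Step 4 — unit eigenvector for λ_1 ≈ 11.3723: v spans the null space of (Sigma - λ_1 I), whose rows are
  r_1 = (-5.3723, -2, -2),  r_2 = (-2, -2.3723, 2),  r_3 = (-2, 2, -5.3723).
  v is orthogonal to every row, so take v ∝ r_1 × r_2 = ((-2)·(2) - (-2)·(-2.3723), (-2)·(-2) - (-5.3723)·(2), (-5.3723)·(-2.3723) - (-2)·(-2)) ≈ (-8.7446, 14.7446, 8.7446).
  Rescale (multiply by -1 so the first nonzero entry is positive): u = (8.7446, -14.7446, -8.7446).
  ||u|| = √((8.7446)² + (-14.7446)² + (-8.7446)²) = √(370.3369) ≈ 19.2441,  v_1 = u/||u|| ≈ (0.4544, -0.7662, -0.4544) (||v_1|| = 1).

λ_1 = 11.3723,  λ_2 = 5.6277,  λ_3 = 4;  v_1 ≈ (0.4544, -0.7662, -0.4544)


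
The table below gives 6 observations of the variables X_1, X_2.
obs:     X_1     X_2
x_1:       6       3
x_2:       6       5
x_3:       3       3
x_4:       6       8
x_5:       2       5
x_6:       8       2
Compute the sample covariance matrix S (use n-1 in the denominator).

Step 1 — column means:
  mean(X_1) = (6 + 6 + 3 + 6 + 2 + 8) / 6 = 31/6 = 5.1667
  mean(X_2) = (3 + 5 + 3 + 8 + 5 + 2) / 6 = 26/6 = 4.3333

Step 2 — sample covariance S[i,j] = (1/(n-1)) · Σ_k (x_{k,i} - mean_i) · (x_{k,j} - mean_j), with n-1 = 5.
  S[X_1,X_1] = ((0.8333)·(0.8333) + (0.8333)·(0.8333) + (-2.1667)·(-2.1667) + (0.8333)·(0.8333) + (-3.1667)·(-3.1667) + (2.8333)·(2.8333)) / 5 = 24.8333/5 = 4.9667
  S[X_1,X_2] = ((0.8333)·(-1.3333) + (0.8333)·(0.6667) + (-2.1667)·(-1.3333) + (0.8333)·(3.6667) + (-3.1667)·(0.6667) + (2.8333)·(-2.3333)) / 5 = -3.3333/5 = -0.6667
  S[X_2,X_2] = ((-1.3333)·(-1.3333) + (0.6667)·(0.6667) + (-1.3333)·(-1.3333) + (3.6667)·(3.6667) + (0.6667)·(0.6667) + (-2.3333)·(-2.3333)) / 5 = 23.3333/5 = 4.6667

S is symmetric (S[j,i] = S[i,j]). Assembling:

S = [[4.9667, -0.6667],
 [-0.6667, 4.6667]]


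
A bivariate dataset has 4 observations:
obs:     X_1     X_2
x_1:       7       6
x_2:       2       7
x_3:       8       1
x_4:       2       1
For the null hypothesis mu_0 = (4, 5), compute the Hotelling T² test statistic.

Step 1 — sample mean vector:
  mean(X_1) = (7 + 2 + 8 + 2) / 4 = 19/4 = 4.75
  mean(X_2) = (6 + 7 + 1 + 1) / 4 = 15/4 = 3.75
  x̄ = (4.75, 3.75),  deviation x̄ - mu_0 = (4.75, 3.75) - (4, 5) = (0.75, -1.25).

Step 2 — sample covariance matrix, S[i,j] = (1/(n-1)) · Σ_k (x_{k,i} - mean_i) · (x_{k,j} - mean_j), divisor n-1 = 3:
  S[X_1,X_1] = ((2.25)·(2.25) + (-2.75)·(-2.75) + (3.25)·(3.25) + (-2.75)·(-2.75)) / 3 = 30.75/3 = 10.25
  S[X_1,X_2] = ((2.25)·(2.25) + (-2.75)·(3.25) + (3.25)·(-2.75) + (-2.75)·(-2.75)) / 3 = -5.25/3 = -1.75
  S[X_2,X_2] = ((2.25)·(2.25) + (3.25)·(3.25) + (-2.75)·(-2.75) + (-2.75)·(-2.75)) / 3 = 30.75/3 = 10.25
  S = [[10.25, -1.75],
 [-1.75, 10.25]].

Step 3 — invert S. det(S) = 10.25·10.25 - (-1.75)² = 102.
  S^{-1} = (1/det) · [[d, -b], [-b, a]] = [[0.1005, 0.0172],
 [0.0172, 0.1005]].

Step 4 — quadratic form (x̄ - mu_0)^T · S^{-1} · (x̄ - mu_0):
  S^{-1} · (x̄ - mu_0) = (0.0539, -0.1127),
  (x̄ - mu_0)^T · [...] = (0.75)·(0.0539) + (-1.25)·(-0.1127) = 0.1814.

Step 5 — scale by n: T² = 4 · 0.1814 = 0.7255.

T² ≈ 0.7255


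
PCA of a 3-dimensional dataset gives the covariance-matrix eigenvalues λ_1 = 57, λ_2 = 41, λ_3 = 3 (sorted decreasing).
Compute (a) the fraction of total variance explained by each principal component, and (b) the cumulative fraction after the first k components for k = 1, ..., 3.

Step 1 — total variance = trace(Sigma) = Σ λ_i = 57 + 41 + 3 = 101.

Step 2 — fraction explained by component i = λ_i / Σ λ:
  PC1: 57/101 = 0.5644
  PC2: 41/101 = 0.4059
  PC3: 3/101 = 0.0297

Step 3 — cumulative fraction after k components = (λ_1 + ... + λ_k) / Σ λ:
  k = 1: 57/101 = 0.5644
  k = 2: (57 + 41)/101 = 98/101 = 0.9703
  k = 3: (57 + 41 + 3)/101 = 101/101 = 1

Summary (fraction, with percent):

explained: PC1 0.5644 (56.44%), PC2 0.4059 (40.59%), PC3 0.0297 (2.97%);  cumulative: 0.5644, 0.9703, 1


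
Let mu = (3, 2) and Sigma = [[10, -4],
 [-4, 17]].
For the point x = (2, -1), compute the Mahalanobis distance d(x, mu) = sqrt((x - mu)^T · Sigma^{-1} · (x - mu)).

Step 1 — centre the observation: (x - mu) = (-1, -3).

Step 2 — invert Sigma. det(Sigma) = 10·17 - (-4)² = 154.
  Sigma^{-1} = (1/det) · [[d, -b], [-b, a]] = [[0.1104, 0.026],
 [0.026, 0.0649]].

Step 3 — form the quadratic (x - mu)^T · Sigma^{-1} · (x - mu):
  Sigma^{-1} · (x - mu) = (-0.1883, -0.2208).
  (x - mu)^T · [Sigma^{-1} · (x - mu)] = (-1)·(-0.1883) + (-3)·(-0.2208) = 0.8506.

Step 4 — take square root: d = √(0.8506) ≈ 0.9223.

d(x, mu) = √(0.8506) ≈ 0.9223


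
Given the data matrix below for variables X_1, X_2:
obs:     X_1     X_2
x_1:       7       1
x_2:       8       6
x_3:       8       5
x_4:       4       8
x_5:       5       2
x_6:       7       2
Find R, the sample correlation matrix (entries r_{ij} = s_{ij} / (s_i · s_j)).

Step 1 — column means:
  mean(X_1) = (7 + 8 + 8 + 4 + 5 + 7) / 6 = 39/6 = 6.5
  mean(X_2) = (1 + 6 + 5 + 8 + 2 + 2) / 6 = 24/6 = 4

Step 2 — sample variances and covariances s[i,j] = (1/(n-1)) · Σ_k (x_{k,i} - mean_i) · (x_{k,j} - mean_j), with n-1 = 5:
  s[X_1,X_1] = ((0.5)·(0.5) + (1.5)·(1.5) + (1.5)·(1.5) + (-2.5)·(-2.5) + (-1.5)·(-1.5) + (0.5)·(0.5)) / 5 = 13.5/5 = 2.7
  s[X_1,X_2] = ((0.5)·(-3) + (1.5)·(2) + (1.5)·(1) + (-2.5)·(4) + (-1.5)·(-2) + (0.5)·(-2)) / 5 = -5/5 = -1
  s[X_2,X_2] = ((-3)·(-3) + (2)·(2) + (1)·(1) + (4)·(4) + (-2)·(-2) + (-2)·(-2)) / 5 = 38/5 = 7.6
  Sample standard deviations s_i = √(s[i,i]):
  s(X_1) = √(2.7) = 1.6432
  s(X_2) = √(7.6) = 2.7568

Step 3 — r_{ij} = s_{ij} / (s_i · s_j):
  r[X_1,X_1] = 1 (diagonal).
  r[X_1,X_2] = -1 / (1.6432 · 2.7568) = -1 / 4.5299 = -0.2208
  r[X_2,X_2] = 1 (diagonal).

R is symmetric with unit diagonal. Assembling:

R = [[1, -0.2208],
 [-0.2208, 1]]


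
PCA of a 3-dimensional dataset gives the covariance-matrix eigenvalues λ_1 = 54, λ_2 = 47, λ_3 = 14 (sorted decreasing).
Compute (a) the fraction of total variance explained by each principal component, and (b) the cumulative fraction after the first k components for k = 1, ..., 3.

Step 1 — total variance = trace(Sigma) = Σ λ_i = 54 + 47 + 14 = 115.

Step 2 — fraction explained by component i = λ_i / Σ λ:
  PC1: 54/115 = 0.4696
  PC2: 47/115 = 0.4087
  PC3: 14/115 = 0.1217

Step 3 — cumulative fraction after k components = (λ_1 + ... + λ_k) / Σ λ:
  k = 1: 54/115 = 0.4696
  k = 2: (54 + 47)/115 = 101/115 = 0.8783
  k = 3: (54 + 47 + 14)/115 = 115/115 = 1

Summary (fraction, with percent):

explained: PC1 0.4696 (46.96%), PC2 0.4087 (40.87%), PC3 0.1217 (12.17%);  cumulative: 0.4696, 0.8783, 1


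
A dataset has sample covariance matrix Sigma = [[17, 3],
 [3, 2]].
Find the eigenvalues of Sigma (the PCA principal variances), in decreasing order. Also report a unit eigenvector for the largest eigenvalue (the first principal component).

Step 1 — characteristic polynomial of 2×2 Sigma:
  det(Sigma - λI) = λ² - trace · λ + det = 0.
  trace = 17 + 2 = 19, det = 17·2 - (3)² = 25.
Step 2 — discriminant:
  Δ = trace² - 4·det = 361 - 100 = 261.
Step 3 — eigenvalues:
  λ = (trace ± √Δ)/2 = (19 ± 16.1555)/2,
  λ_1 = 17.5777,  λ_2 = 1.4223.

Step 4 — unit eigenvector for λ_1: solve (Sigma - λ_1 I)v = 0. First row:
  (17 - 17.5777)·v_x + (3)·v_y = 0, i.e. (-0.5777)·v_x + (3)·v_y = 0,
  so v ∝ (b, λ_1 - a) = (3, 0.5777) = u.
  ||u|| = √((3)² + (0.5777)²) = √(9.3338) ≈ 3.0551,
  v_1 = u/||u|| ≈ (0.982, 0.1891) (||v_1|| = 1).

λ_1 = 17.5777,  λ_2 = 1.4223;  v_1 ≈ (0.982, 0.1891)
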